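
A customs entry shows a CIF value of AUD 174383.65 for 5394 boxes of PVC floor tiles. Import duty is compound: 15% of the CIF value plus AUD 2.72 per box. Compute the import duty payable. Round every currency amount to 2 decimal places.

Import duty: AUD 40829.23

Ad valorem component: 174383.65 × 15% = 26157.55
Specific component: 5394 × 2.72 = 14671.68
Import duty = 26157.55 + 14671.68 = 40829.23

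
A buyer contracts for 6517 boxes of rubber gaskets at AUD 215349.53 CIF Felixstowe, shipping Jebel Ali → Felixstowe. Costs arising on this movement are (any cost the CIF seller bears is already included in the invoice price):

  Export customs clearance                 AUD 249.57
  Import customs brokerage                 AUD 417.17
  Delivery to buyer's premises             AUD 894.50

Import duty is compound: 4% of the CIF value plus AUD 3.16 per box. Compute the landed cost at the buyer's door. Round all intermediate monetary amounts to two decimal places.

CIF: the seller pays costs through ocean freight and marine insurance to the destination port.
Already in the invoice (seller's account under CIF): export clearance — exclude.
The CIF price already equals the CIF value: 215349.53
Ad valorem component: 215349.53 × 4% = 8613.98
Specific component: 6517 × 3.16 = 20593.72
Import duty = 8613.98 + 20593.72 = 29207.70
Buyer bears: brokerage 417.17 + delivery 894.50 + duty 29207.70 = 30519.37
Landed cost = invoice 215349.53 + 30519.37 = 245868.90

Total landed cost: AUD 245868.90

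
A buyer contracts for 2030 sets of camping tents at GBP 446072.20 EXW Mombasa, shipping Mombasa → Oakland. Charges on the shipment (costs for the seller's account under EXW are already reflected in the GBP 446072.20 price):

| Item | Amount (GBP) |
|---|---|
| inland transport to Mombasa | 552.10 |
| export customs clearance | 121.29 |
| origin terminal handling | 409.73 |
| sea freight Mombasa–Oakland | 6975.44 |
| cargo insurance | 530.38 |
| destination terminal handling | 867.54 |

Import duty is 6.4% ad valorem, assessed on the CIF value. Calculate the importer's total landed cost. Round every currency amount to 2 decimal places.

Total landed cost: GBP 484626.99

EXW: the seller makes goods available at their premises; the buyer bears all onward costs.
CIF value = EXW price + inland to port + export clearance + origin terminal + freight + insurance = 446072.20 + 552.10 + 121.29 + 409.73 + 6975.44 + 530.38 = 454661.14
Import duty = 454661.14 × 6.4% = 29098.31
Buyer bears: inland to port 552.10 + export clearance 121.29 + origin terminal 409.73 + freight 6975.44 + insurance 530.38 + destination terminal 867.54 + duty 29098.31 = 38554.79
Landed cost = invoice 446072.20 + 38554.79 = 484626.99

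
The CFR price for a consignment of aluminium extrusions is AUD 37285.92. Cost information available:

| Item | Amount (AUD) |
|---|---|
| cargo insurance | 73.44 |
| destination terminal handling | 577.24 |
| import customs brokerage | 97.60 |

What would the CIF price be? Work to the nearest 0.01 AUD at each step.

CIF price: AUD 37359.36

Not relevant to the conversion: destination terminal, brokerage — on the buyer under both terms; not part of either seller's price.
From CFR to CIF, the seller additionally bears: insurance.
CIF price = 37285.92 + 73.44 = 37359.36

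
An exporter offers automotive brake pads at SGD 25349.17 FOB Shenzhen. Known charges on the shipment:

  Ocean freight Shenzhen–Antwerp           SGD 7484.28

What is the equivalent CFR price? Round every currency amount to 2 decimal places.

From FOB to CFR, the seller additionally bears: freight.
CFR price = 25349.17 + 7484.28 = 32833.45

CFR price: SGD 32833.45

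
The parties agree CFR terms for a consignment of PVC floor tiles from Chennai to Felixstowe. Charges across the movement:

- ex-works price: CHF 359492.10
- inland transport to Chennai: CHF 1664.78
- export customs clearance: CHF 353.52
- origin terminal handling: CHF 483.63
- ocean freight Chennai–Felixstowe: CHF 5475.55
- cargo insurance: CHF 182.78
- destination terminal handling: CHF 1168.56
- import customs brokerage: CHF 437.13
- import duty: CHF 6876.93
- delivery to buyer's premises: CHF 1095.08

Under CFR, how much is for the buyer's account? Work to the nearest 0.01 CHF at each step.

CFR: the seller pays costs through ocean freight to the destination port, but not insurance.
Seller's account: goods 359492.10 + inland to port 1664.78 + export clearance 353.52 + origin terminal 483.63 + freight 5475.55 = 367469.58
Buyer's account: insurance 182.78 + destination terminal 1168.56 + brokerage 437.13 + duty 6876.93 + delivery 1095.08 = 9760.48

Buyer's account: CHF 9760.48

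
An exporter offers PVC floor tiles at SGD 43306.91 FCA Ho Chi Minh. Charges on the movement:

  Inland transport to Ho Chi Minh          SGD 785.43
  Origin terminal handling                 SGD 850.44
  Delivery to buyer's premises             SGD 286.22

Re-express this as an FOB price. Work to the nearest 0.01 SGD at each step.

Not relevant to the conversion: inland to port — on the seller under both FCA and FOB; already in the FCA price and stays in the FOB price. delivery — on the buyer under both terms; not part of either seller's price.
From FCA to FOB, the seller additionally bears: origin terminal.
FOB price = 43306.91 + 850.44 = 44157.35

FOB price: SGD 44157.35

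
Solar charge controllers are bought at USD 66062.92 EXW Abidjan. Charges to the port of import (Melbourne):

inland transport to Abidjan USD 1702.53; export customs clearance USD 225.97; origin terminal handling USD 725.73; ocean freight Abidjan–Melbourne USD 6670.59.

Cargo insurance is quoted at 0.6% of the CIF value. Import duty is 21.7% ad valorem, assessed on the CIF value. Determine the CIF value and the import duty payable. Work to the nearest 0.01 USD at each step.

Let C be the CIF value. C = EXW price + pre-shipment costs + freight + 0.6% × C
C − 0.6% × C = 66062.92 + 1702.53 + 225.97 + 725.73 + 6670.59
0.994 × C = 75387.74
C = 75387.74 / 0.994 = 75842.80
Insurance premium = 0.6% × 75842.80 = 455.06
Import duty = 75842.80 × 21.7% = 16457.89

CIF value: USD 75842.80; import duty: USD 16457.89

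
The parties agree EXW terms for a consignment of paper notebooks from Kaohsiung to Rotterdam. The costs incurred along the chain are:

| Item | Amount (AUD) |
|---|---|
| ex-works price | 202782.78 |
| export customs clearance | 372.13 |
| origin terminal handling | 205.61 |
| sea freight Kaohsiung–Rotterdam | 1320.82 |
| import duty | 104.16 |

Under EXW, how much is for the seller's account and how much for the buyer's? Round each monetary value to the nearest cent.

EXW: the seller makes goods available at their premises; the buyer bears all onward costs.
Seller's account: goods 202782.78 = 202782.78
Buyer's account: export clearance 372.13 + origin terminal 205.61 + freight 1320.82 + duty 104.16 = 2002.72

Seller: AUD 202782.78; buyer: AUD 2002.72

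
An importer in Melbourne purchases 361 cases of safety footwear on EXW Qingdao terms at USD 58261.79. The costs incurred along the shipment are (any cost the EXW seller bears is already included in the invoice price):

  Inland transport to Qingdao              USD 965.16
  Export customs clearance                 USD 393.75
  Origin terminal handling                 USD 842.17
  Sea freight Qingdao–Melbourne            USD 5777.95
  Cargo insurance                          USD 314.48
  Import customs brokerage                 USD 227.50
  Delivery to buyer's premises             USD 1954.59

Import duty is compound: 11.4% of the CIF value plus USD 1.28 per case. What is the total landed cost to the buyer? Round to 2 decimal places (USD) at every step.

Total landed cost: USD 76786.77

EXW: the seller makes goods available at their premises; the buyer bears all onward costs.
CIF value = EXW price + inland to port + export clearance + origin terminal + freight + insurance = 58261.79 + 965.16 + 393.75 + 842.17 + 5777.95 + 314.48 = 66555.30
Ad valorem component: 66555.30 × 11.4% = 7587.30
Specific component: 361 × 1.28 = 462.08
Import duty = 7587.30 + 462.08 = 8049.38
Buyer bears: inland to port 965.16 + export clearance 393.75 + origin terminal 842.17 + freight 5777.95 + insurance 314.48 + brokerage 227.50 + delivery 1954.59 + duty 8049.38 = 18524.98
Landed cost = invoice 58261.79 + 18524.98 = 76786.77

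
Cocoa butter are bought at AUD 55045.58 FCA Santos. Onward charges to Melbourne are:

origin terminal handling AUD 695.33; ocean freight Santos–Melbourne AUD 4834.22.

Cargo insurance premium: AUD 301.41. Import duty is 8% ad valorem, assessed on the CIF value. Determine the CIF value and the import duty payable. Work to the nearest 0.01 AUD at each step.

CIF value: AUD 60876.54; import duty: AUD 4870.12

CIF = FCA price + pre-shipment costs + freight + insurance
CIF = 55045.58 + 695.33 + 4834.22 + 301.41 = 60876.54
Import duty = 60876.54 × 8% = 4870.12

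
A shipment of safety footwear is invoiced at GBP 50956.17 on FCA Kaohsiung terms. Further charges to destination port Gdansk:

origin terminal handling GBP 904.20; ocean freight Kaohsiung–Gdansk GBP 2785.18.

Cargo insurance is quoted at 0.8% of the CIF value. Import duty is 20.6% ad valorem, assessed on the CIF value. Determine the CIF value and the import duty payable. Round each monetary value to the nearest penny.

Let C be the CIF value. C = FCA price + pre-shipment costs + freight + 0.8% × C
C − 0.8% × C = 50956.17 + 904.20 + 2785.18
0.992 × C = 54645.55
C = 54645.55 / 0.992 = 55086.24
Insurance premium = 0.8% × 55086.24 = 440.69
Import duty = 55086.24 × 20.6% = 11347.77

CIF value: GBP 55086.24; import duty: GBP 11347.77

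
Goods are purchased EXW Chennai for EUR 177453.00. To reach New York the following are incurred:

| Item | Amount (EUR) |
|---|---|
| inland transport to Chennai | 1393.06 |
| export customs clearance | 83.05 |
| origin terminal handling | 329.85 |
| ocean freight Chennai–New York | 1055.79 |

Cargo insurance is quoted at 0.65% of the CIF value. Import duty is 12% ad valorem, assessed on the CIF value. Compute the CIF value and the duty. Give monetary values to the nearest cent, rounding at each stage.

CIF value: EUR 181494.46; import duty: EUR 21779.34

Let C be the CIF value. C = EXW price + pre-shipment costs + freight + 0.65% × C
C − 0.65% × C = 177453.00 + 1393.06 + 83.05 + 329.85 + 1055.79
0.9935 × C = 180314.75
C = 180314.75 / 0.9935 = 181494.46
Insurance premium = 0.65% × 181494.46 = 1179.71
Import duty = 181494.46 × 12% = 21779.34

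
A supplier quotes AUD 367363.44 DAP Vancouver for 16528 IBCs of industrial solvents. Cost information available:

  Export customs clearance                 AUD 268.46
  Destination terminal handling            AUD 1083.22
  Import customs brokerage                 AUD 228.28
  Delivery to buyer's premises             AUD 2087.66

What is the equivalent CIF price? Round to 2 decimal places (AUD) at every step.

CIF price: AUD 364192.56

Not relevant to the conversion: export clearance — on the seller under both DAP and CIF; already in the DAP price and stays in the CIF price. brokerage — on the buyer under both terms; not part of either seller's price.
From DAP to CIF, the seller no longer bears: destination terminal, delivery.
CIF price = 367363.44 − 1083.22 − 2087.66 = 364192.56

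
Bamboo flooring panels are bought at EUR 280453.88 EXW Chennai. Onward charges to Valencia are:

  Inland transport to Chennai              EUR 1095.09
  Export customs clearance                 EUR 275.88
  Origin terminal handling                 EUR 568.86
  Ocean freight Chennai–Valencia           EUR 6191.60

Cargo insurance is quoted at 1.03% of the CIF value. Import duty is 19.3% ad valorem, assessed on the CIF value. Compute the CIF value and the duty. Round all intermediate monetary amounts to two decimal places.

CIF value: EUR 291588.67; import duty: EUR 56276.61

Let C be the CIF value. C = EXW price + pre-shipment costs + freight + 1.03% × C
C − 1.03% × C = 280453.88 + 1095.09 + 275.88 + 568.86 + 6191.60
0.9897 × C = 288585.31
C = 288585.31 / 0.9897 = 291588.67
Insurance premium = 1.03% × 291588.67 = 3003.36
Import duty = 291588.67 × 19.3% = 56276.61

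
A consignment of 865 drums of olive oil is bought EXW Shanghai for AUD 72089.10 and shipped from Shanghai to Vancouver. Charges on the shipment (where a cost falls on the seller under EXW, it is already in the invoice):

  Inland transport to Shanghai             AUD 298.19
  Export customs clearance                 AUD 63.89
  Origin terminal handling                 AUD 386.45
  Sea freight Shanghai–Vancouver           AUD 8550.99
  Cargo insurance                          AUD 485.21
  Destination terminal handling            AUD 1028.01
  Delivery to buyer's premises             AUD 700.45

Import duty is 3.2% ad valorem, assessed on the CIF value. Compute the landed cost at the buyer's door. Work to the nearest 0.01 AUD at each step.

Total landed cost: AUD 86222.25

EXW: the seller makes goods available at their premises; the buyer bears all onward costs.
CIF value = EXW price + inland to port + export clearance + origin terminal + freight + insurance = 72089.10 + 298.19 + 63.89 + 386.45 + 8550.99 + 485.21 = 81873.83
Import duty = 81873.83 × 3.2% = 2619.96
Buyer bears: inland to port 298.19 + export clearance 63.89 + origin terminal 386.45 + freight 8550.99 + insurance 485.21 + destination terminal 1028.01 + delivery 700.45 + duty 2619.96 = 14133.15
Landed cost = invoice 72089.10 + 14133.15 = 86222.25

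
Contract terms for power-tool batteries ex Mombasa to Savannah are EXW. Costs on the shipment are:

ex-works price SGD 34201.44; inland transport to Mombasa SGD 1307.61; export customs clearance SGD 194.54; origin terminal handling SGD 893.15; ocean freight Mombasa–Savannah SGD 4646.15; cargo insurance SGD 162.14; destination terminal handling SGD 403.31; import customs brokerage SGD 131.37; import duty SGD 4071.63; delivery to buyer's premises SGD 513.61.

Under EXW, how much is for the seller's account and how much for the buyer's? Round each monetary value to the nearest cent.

EXW: the seller makes goods available at their premises; the buyer bears all onward costs.
Seller's account: goods 34201.44 = 34201.44
Buyer's account: inland to port 1307.61 + export clearance 194.54 + origin terminal 893.15 + freight 4646.15 + insurance 162.14 + destination terminal 403.31 + brokerage 131.37 + duty 4071.63 + delivery 513.61 = 12323.51

Seller: SGD 34201.44; buyer: SGD 12323.51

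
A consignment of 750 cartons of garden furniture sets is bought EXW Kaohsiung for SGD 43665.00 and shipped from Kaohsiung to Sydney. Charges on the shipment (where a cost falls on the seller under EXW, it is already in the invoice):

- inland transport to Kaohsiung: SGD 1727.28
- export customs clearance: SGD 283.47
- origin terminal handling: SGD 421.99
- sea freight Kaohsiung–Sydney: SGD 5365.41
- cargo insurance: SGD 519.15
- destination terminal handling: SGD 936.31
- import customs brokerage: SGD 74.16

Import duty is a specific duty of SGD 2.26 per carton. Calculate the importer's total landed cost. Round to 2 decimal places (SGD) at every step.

Total landed cost: SGD 54687.77

EXW: the seller makes goods available at their premises; the buyer bears all onward costs.
CIF value = EXW price + inland to port + export clearance + origin terminal + freight + insurance = 43665.00 + 1727.28 + 283.47 + 421.99 + 5365.41 + 519.15 = 51982.30
Import duty = 750 × 2.26 = 1695.00
Buyer bears: inland to port 1727.28 + export clearance 283.47 + origin terminal 421.99 + freight 5365.41 + insurance 519.15 + destination terminal 936.31 + brokerage 74.16 + duty 1695.00 = 11022.77
Landed cost = invoice 43665.00 + 11022.77 = 54687.77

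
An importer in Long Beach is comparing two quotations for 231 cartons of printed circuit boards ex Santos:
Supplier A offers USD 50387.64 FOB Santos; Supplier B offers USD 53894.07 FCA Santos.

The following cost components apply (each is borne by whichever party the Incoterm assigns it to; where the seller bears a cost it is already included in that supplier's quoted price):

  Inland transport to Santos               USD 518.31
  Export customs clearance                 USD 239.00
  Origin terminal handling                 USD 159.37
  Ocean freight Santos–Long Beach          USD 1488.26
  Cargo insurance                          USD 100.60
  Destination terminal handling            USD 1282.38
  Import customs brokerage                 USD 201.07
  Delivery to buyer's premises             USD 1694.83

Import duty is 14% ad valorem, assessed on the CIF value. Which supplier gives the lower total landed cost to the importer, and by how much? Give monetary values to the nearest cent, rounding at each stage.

Supplier A is cheaper by USD 4179.01

Supplier A (FOB):
CIF value = FOB price + freight + insurance = 50387.64 + 1488.26 + 100.60 = 51976.50
Import duty = 51976.50 × 14% = 7276.71
Buyer bears (A): 1488.26 + 100.60 + 1282.38 + 201.07 + 1694.83 = 4767.14
Landed cost (A) = invoice 50387.64 + 4767.14 + duty 7276.71 = 62431.49
Supplier B (FCA):
CIF value = FCA price + origin terminal + freight + insurance = 53894.07 + 159.37 + 1488.26 + 100.60 = 55642.30
Import duty = 55642.30 × 14% = 7789.92
Buyer bears (B): 159.37 + 1488.26 + 100.60 + 1282.38 + 201.07 + 1694.83 = 4926.51
Landed cost (B) = invoice 53894.07 + 4926.51 + duty 7789.92 = 66610.50
Difference = |62431.49 − 66610.50| = 4179.01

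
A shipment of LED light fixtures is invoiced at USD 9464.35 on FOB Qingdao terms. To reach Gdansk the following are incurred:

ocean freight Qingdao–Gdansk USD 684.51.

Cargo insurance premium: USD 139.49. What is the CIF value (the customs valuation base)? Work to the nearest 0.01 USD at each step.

CIF value: USD 10288.35

CIF = FOB price + freight + insurance
CIF = 9464.35 + 684.51 + 139.49 = 10288.35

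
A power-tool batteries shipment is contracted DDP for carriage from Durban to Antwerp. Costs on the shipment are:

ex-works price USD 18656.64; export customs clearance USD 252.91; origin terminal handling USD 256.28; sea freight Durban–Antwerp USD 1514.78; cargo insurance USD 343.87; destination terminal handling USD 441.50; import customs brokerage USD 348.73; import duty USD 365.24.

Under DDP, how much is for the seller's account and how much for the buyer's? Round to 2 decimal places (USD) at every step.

DDP: the seller bears all costs including import duty.
Seller's account: goods 18656.64 + export clearance 252.91 + origin terminal 256.28 + freight 1514.78 + insurance 343.87 + destination terminal 441.50 + brokerage 348.73 + duty 365.24 = 22179.95
Buyer's account: 0.00

Seller: USD 22179.95; buyer: USD 0.00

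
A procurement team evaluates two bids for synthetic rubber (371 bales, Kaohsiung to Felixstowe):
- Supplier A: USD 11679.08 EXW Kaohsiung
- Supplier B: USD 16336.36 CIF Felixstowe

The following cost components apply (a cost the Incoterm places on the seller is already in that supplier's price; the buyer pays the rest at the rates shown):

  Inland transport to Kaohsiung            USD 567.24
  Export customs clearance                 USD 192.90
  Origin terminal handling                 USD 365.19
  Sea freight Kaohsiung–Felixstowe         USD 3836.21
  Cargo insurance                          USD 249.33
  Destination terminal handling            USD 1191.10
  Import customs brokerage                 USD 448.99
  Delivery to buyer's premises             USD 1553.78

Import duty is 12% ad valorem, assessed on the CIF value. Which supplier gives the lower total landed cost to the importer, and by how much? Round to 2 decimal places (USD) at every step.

Supplier A (EXW):
CIF value = EXW price + inland to port + export clearance + origin terminal + freight + insurance = 11679.08 + 567.24 + 192.90 + 365.19 + 3836.21 + 249.33 = 16889.95
Import duty = 16889.95 × 12% = 2026.79
Buyer bears (A): 567.24 + 192.90 + 365.19 + 3836.21 + 249.33 + 1191.10 + 448.99 + 1553.78 = 8404.74
Landed cost (A) = invoice 11679.08 + 8404.74 + duty 2026.79 = 22110.61
Supplier B (CIF):
The CIF price already equals the CIF value: 16336.36
Import duty = 16336.36 × 12% = 1960.36
Buyer bears (B): 1191.10 + 448.99 + 1553.78 = 3193.87
Landed cost (B) = invoice 16336.36 + 3193.87 + duty 1960.36 = 21490.59
Difference = |22110.61 − 21490.59| = 620.02

Supplier B is cheaper by USD 620.02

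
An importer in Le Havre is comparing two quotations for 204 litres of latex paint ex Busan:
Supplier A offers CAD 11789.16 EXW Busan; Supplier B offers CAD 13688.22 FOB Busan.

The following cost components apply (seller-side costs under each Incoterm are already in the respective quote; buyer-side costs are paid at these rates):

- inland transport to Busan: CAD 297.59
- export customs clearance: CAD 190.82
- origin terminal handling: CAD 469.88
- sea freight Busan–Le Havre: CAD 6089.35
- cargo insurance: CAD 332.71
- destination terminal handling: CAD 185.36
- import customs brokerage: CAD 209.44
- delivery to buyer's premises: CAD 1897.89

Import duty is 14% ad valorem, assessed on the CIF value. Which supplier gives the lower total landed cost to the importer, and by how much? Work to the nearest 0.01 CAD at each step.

Supplier A is cheaper by CAD 1072.48

Supplier A (EXW):
CIF value = EXW price + inland to port + export clearance + origin terminal + freight + insurance = 11789.16 + 297.59 + 190.82 + 469.88 + 6089.35 + 332.71 = 19169.51
Import duty = 19169.51 × 14% = 2683.73
Buyer bears (A): 297.59 + 190.82 + 469.88 + 6089.35 + 332.71 + 185.36 + 209.44 + 1897.89 = 9673.04
Landed cost (A) = invoice 11789.16 + 9673.04 + duty 2683.73 = 24145.93
Supplier B (FOB):
CIF value = FOB price + freight + insurance = 13688.22 + 6089.35 + 332.71 = 20110.28
Import duty = 20110.28 × 14% = 2815.44
Buyer bears (B): 6089.35 + 332.71 + 185.36 + 209.44 + 1897.89 = 8714.75
Landed cost (B) = invoice 13688.22 + 8714.75 + duty 2815.44 = 25218.41
Difference = |24145.93 − 25218.41| = 1072.48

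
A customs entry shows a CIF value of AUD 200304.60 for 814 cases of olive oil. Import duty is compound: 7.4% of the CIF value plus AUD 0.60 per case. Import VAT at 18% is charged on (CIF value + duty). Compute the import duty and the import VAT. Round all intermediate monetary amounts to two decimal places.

Ad valorem component: 200304.60 × 7.4% = 14822.54
Specific component: 814 × 0.60 = 488.40
Import duty = 14822.54 + 488.40 = 15310.94
VAT base = CIF + duty = 200304.60 + 15310.94 = 215615.54
Import VAT = 215615.54 × 18% = 38810.80

Import duty: AUD 15310.94; import VAT: AUD 38810.80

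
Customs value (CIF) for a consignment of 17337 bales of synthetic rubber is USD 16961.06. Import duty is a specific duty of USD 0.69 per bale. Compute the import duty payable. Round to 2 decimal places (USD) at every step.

Import duty = 17337 × 0.69 = 11962.53

Import duty: USD 11962.53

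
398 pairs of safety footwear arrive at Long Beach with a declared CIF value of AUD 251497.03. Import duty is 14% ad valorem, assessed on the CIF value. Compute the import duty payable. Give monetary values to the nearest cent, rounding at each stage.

Import duty: AUD 35209.58

Import duty = 251497.03 × 14% = 35209.58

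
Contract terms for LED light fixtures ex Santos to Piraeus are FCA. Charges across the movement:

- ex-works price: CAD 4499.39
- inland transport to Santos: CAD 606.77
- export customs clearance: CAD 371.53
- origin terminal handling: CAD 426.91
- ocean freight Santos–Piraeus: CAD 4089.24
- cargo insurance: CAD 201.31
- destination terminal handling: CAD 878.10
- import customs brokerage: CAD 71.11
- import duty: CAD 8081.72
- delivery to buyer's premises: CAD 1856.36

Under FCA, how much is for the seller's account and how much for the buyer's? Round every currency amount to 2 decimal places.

FCA: the seller delivers export-cleared goods to the carrier; the buyer bears costs from that point.
Seller's account: goods 4499.39 + inland to port 606.77 + export clearance 371.53 = 5477.69
Buyer's account: origin terminal 426.91 + freight 4089.24 + insurance 201.31 + destination terminal 878.10 + brokerage 71.11 + duty 8081.72 + delivery 1856.36 = 15604.75

Seller: CAD 5477.69; buyer: CAD 15604.75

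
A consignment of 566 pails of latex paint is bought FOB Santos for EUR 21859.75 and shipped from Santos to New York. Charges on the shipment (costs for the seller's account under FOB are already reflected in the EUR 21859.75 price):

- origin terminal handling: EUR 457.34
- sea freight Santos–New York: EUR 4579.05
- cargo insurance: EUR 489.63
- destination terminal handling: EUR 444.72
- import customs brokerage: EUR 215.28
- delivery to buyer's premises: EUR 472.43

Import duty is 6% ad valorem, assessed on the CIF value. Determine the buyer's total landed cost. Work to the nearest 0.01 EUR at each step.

FOB: the seller bears costs until goods are on board at the origin port; the buyer bears freight, insurance and all costs thereafter.
Already in the invoice (seller's account under FOB): origin terminal — exclude.
CIF value = FOB price + freight + insurance = 21859.75 + 4579.05 + 489.63 = 26928.43
Import duty = 26928.43 × 6% = 1615.71
Buyer bears: freight 4579.05 + insurance 489.63 + destination terminal 444.72 + brokerage 215.28 + delivery 472.43 + duty 1615.71 = 7816.82
Landed cost = invoice 21859.75 + 7816.82 = 29676.57

Total landed cost: EUR 29676.57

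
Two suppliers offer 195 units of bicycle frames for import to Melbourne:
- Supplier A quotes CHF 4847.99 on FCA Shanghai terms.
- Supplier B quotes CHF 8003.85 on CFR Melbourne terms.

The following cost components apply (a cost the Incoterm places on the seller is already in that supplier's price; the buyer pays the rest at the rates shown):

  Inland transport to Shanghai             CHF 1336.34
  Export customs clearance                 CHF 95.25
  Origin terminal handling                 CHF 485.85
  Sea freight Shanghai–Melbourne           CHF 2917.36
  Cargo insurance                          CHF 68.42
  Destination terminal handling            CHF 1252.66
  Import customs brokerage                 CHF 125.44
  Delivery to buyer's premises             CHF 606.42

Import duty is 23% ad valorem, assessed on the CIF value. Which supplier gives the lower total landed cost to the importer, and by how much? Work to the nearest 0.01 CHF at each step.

Supplier B is cheaper by CHF 304.24

Supplier A (FCA):
CIF value = FCA price + origin terminal + freight + insurance = 4847.99 + 485.85 + 2917.36 + 68.42 = 8319.62
Import duty = 8319.62 × 23% = 1913.51
Buyer bears (A): 485.85 + 2917.36 + 68.42 + 1252.66 + 125.44 + 606.42 = 5456.15
Landed cost (A) = invoice 4847.99 + 5456.15 + duty 1913.51 = 12217.65
Supplier B (CFR):
CIF value = CFR price + insurance = 8003.85 + 68.42 = 8072.27
Import duty = 8072.27 × 23% = 1856.62
Buyer bears (B): 68.42 + 1252.66 + 125.44 + 606.42 = 2052.94
Landed cost (B) = invoice 8003.85 + 2052.94 + duty 1856.62 = 11913.41
Difference = |12217.65 − 11913.41| = 304.24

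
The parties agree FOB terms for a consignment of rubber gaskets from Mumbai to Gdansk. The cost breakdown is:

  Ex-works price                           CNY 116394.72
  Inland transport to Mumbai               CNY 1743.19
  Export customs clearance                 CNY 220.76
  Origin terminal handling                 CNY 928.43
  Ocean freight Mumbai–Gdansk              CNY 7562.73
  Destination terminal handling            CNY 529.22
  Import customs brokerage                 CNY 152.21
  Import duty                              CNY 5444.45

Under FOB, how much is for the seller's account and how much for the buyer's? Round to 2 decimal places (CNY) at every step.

Seller: CNY 119287.10; buyer: CNY 13688.61

FOB: the seller bears costs until goods are on board at the origin port; the buyer bears freight, insurance and all costs thereafter.
Seller's account: goods 116394.72 + inland to port 1743.19 + export clearance 220.76 + origin terminal 928.43 = 119287.10
Buyer's account: freight 7562.73 + destination terminal 529.22 + brokerage 152.21 + duty 5444.45 = 13688.61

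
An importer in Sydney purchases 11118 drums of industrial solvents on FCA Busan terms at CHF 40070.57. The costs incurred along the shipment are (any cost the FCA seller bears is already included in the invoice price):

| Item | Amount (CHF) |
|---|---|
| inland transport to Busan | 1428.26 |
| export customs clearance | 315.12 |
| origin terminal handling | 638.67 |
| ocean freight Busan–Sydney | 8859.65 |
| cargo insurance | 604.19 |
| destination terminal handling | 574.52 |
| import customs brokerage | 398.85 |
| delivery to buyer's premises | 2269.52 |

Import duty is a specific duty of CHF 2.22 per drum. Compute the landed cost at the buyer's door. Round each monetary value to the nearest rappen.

FCA: the seller delivers export-cleared goods to the carrier; the buyer bears costs from that point.
Already in the invoice (seller's account under FCA): inland to port, export clearance — exclude.
CIF value = FCA price + origin terminal + freight + insurance = 40070.57 + 638.67 + 8859.65 + 604.19 = 50173.08
Import duty = 11118 × 2.22 = 24681.96
Buyer bears: origin terminal 638.67 + freight 8859.65 + insurance 604.19 + destination terminal 574.52 + brokerage 398.85 + delivery 2269.52 + duty 24681.96 = 38027.36
Landed cost = invoice 40070.57 + 38027.36 = 78097.93

Total landed cost: CHF 78097.93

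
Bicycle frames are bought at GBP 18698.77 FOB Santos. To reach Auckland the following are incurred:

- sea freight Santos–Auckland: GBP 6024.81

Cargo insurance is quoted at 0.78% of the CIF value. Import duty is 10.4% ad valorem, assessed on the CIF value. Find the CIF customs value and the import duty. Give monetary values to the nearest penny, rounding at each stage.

CIF value: GBP 24917.94; import duty: GBP 2591.47

Let C be the CIF value. C = FOB price + freight + 0.78% × C
C − 0.78% × C = 18698.77 + 6024.81
0.9922 × C = 24723.58
C = 24723.58 / 0.9922 = 24917.94
Insurance premium = 0.78% × 24917.94 = 194.36
Import duty = 24917.94 × 10.4% = 2591.47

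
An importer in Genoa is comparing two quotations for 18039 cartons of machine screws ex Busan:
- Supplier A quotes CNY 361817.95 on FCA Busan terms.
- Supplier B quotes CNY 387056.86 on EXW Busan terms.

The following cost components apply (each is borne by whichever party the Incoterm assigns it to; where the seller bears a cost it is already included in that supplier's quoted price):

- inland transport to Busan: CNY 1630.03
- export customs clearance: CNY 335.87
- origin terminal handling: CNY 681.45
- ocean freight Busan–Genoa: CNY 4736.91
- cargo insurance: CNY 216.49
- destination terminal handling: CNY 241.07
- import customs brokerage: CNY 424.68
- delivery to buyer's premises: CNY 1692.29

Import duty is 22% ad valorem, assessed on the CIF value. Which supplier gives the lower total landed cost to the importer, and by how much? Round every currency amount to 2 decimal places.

Supplier A is cheaper by CNY 33189.86

Supplier A (FCA):
CIF value = FCA price + origin terminal + freight + insurance = 361817.95 + 681.45 + 4736.91 + 216.49 = 367452.80
Import duty = 367452.80 × 22% = 80839.62
Buyer bears (A): 681.45 + 4736.91 + 216.49 + 241.07 + 424.68 + 1692.29 = 7992.89
Landed cost (A) = invoice 361817.95 + 7992.89 + duty 80839.62 = 450650.46
Supplier B (EXW):
CIF value = EXW price + inland to port + export clearance + origin terminal + freight + insurance = 387056.86 + 1630.03 + 335.87 + 681.45 + 4736.91 + 216.49 = 394657.61
Import duty = 394657.61 × 22% = 86824.67
Buyer bears (B): 1630.03 + 335.87 + 681.45 + 4736.91 + 216.49 + 241.07 + 424.68 + 1692.29 = 9958.79
Landed cost (B) = invoice 387056.86 + 9958.79 + duty 86824.67 = 483840.32
Difference = |450650.46 − 483840.32| = 33189.86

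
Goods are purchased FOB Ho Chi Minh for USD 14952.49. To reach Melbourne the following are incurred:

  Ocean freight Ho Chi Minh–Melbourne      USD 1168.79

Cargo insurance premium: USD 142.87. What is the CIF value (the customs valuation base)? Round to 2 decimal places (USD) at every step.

CIF value: USD 16264.15

CIF = FOB price + freight + insurance
CIF = 14952.49 + 1168.79 + 142.87 = 16264.15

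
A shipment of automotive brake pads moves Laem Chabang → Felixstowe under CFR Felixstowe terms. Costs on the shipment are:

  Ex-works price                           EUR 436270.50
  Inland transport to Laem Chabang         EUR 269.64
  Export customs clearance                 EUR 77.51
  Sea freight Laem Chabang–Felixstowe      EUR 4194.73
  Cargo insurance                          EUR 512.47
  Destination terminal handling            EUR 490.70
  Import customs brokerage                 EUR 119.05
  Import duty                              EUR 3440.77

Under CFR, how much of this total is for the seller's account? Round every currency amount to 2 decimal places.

Seller's account: EUR 440812.38

CFR: the seller pays costs through ocean freight to the destination port, but not insurance.
Seller's account: goods 436270.50 + inland to port 269.64 + export clearance 77.51 + freight 4194.73 = 440812.38
Buyer's account: insurance 512.47 + destination terminal 490.70 + brokerage 119.05 + duty 3440.77 = 4562.99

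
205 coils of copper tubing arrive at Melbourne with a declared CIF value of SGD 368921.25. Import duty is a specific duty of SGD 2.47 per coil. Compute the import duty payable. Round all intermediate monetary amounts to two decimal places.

Import duty: SGD 506.35

Import duty = 205 × 2.47 = 506.35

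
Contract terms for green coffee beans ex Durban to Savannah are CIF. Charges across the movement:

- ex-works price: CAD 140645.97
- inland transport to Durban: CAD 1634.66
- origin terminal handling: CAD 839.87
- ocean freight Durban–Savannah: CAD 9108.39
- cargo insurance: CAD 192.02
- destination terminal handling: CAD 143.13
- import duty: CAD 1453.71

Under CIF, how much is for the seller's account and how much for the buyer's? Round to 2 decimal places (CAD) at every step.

CIF: the seller pays costs through ocean freight and marine insurance to the destination port.
Seller's account: goods 140645.97 + inland to port 1634.66 + origin terminal 839.87 + freight 9108.39 + insurance 192.02 = 152420.91
Buyer's account: destination terminal 143.13 + duty 1453.71 = 1596.84

Seller: CAD 152420.91; buyer: CAD 1596.84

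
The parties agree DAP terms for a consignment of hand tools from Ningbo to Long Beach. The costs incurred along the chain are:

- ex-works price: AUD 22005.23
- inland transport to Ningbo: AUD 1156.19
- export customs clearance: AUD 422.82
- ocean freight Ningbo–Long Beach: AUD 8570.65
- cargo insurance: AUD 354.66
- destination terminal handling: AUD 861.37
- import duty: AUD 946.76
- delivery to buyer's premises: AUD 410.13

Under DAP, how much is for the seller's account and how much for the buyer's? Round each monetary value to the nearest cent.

Seller: AUD 33781.05; buyer: AUD 946.76

DAP: the seller bears all costs to the named destination except import duty and clearance.
Seller's account: goods 22005.23 + inland to port 1156.19 + export clearance 422.82 + freight 8570.65 + insurance 354.66 + destination terminal 861.37 + delivery 410.13 = 33781.05
Buyer's account: duty 946.76 = 946.76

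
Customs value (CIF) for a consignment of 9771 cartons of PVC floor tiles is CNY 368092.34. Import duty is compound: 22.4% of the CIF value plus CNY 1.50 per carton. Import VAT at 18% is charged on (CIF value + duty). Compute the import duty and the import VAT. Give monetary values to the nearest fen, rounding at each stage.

Ad valorem component: 368092.34 × 22.4% = 82452.68
Specific component: 9771 × 1.50 = 14656.50
Import duty = 82452.68 + 14656.50 = 97109.18
VAT base = CIF + duty = 368092.34 + 97109.18 = 465201.52
Import VAT = 465201.52 × 18% = 83736.27

Import duty: CNY 97109.18; import VAT: CNY 83736.27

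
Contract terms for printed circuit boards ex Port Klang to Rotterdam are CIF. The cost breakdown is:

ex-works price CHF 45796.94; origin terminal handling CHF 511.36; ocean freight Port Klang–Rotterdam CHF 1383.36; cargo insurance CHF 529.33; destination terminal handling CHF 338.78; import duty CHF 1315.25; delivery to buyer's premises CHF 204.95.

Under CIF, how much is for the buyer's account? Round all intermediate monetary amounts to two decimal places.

Buyer's account: CHF 1858.98

CIF: the seller pays costs through ocean freight and marine insurance to the destination port.
Seller's account: goods 45796.94 + origin terminal 511.36 + freight 1383.36 + insurance 529.33 = 48220.99
Buyer's account: destination terminal 338.78 + duty 1315.25 + delivery 204.95 = 1858.98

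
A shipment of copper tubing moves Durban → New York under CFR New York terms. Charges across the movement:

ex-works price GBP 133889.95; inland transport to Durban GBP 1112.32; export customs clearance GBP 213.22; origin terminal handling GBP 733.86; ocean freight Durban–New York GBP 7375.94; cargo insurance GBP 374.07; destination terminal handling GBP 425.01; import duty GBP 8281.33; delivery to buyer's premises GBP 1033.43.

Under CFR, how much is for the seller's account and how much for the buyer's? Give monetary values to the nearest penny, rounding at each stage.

Seller: GBP 143325.29; buyer: GBP 10113.84

CFR: the seller pays costs through ocean freight to the destination port, but not insurance.
Seller's account: goods 133889.95 + inland to port 1112.32 + export clearance 213.22 + origin terminal 733.86 + freight 7375.94 = 143325.29
Buyer's account: insurance 374.07 + destination terminal 425.01 + duty 8281.33 + delivery 1033.43 = 10113.84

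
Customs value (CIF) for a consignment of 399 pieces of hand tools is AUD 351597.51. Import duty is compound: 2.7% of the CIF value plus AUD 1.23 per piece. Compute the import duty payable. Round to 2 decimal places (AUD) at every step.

Ad valorem component: 351597.51 × 2.7% = 9493.13
Specific component: 399 × 1.23 = 490.77
Import duty = 9493.13 + 490.77 = 9983.90

Import duty: AUD 9983.90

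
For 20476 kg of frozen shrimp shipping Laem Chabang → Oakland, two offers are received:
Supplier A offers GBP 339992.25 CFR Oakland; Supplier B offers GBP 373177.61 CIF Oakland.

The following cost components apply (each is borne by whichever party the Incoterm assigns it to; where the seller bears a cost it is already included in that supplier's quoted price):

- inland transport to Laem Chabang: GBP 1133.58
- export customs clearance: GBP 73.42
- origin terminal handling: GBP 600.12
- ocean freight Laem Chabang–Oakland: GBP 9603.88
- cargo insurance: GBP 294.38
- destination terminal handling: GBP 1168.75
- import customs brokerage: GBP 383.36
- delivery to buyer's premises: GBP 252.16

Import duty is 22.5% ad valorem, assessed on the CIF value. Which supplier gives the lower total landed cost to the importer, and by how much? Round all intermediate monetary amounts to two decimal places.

Supplier A (CFR):
CIF value = CFR price + insurance = 339992.25 + 294.38 = 340286.63
Import duty = 340286.63 × 22.5% = 76564.49
Buyer bears (A): 294.38 + 1168.75 + 383.36 + 252.16 = 2098.65
Landed cost (A) = invoice 339992.25 + 2098.65 + duty 76564.49 = 418655.39
Supplier B (CIF):
The CIF price already equals the CIF value: 373177.61
Import duty = 373177.61 × 22.5% = 83964.96
Buyer bears (B): 1168.75 + 383.36 + 252.16 = 1804.27
Landed cost (B) = invoice 373177.61 + 1804.27 + duty 83964.96 = 458946.84
Difference = |418655.39 − 458946.84| = 40291.45

Supplier A is cheaper by GBP 40291.45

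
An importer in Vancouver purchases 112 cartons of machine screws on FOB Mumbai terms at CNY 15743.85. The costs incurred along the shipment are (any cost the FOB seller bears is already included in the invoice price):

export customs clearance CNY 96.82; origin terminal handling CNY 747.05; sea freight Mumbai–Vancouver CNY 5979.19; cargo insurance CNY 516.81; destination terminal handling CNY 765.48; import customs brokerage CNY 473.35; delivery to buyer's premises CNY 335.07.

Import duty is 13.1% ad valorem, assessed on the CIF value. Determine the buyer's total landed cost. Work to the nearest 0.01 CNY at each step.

Total landed cost: CNY 26727.17

FOB: the seller bears costs until goods are on board at the origin port; the buyer bears freight, insurance and all costs thereafter.
Already in the invoice (seller's account under FOB): export clearance, origin terminal — exclude.
CIF value = FOB price + freight + insurance = 15743.85 + 5979.19 + 516.81 = 22239.85
Import duty = 22239.85 × 13.1% = 2913.42
Buyer bears: freight 5979.19 + insurance 516.81 + destination terminal 765.48 + brokerage 473.35 + delivery 335.07 + duty 2913.42 = 10983.32
Landed cost = invoice 15743.85 + 10983.32 = 26727.17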